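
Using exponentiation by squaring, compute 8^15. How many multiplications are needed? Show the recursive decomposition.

Computing 8^15 by squaring (build up from 8^1; each line after the first costs one multiplication):

8^1 = 8
8^2 = (8^1)^2 = 8^2 = 64
8^3 = 8 * 8^2 = 8 * 64 = 512
8^6 = (8^3)^2 = 512^2 = 262144
8^7 = 8 * 8^6 = 8 * 262144 = 2097152
8^14 = (8^7)^2 = 2097152^2 = 4398046511104
8^15 = 8 * 8^14 = 8 * 4398046511104 = 35184372088832

Result: 35184372088832
Multiplications needed: 6 (6 lines after 8^1)

8^15 = 35184372088832. Using exponentiation by squaring, this requires 6 multiplications. The key idea: if the exponent is even, square the half-power; if odd, multiply by the base once.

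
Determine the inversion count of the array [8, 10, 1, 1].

Finding inversions in [8, 10, 1, 1]:

(0, 2): arr[0]=8 > arr[2]=1
(0, 3): arr[0]=8 > arr[3]=1
(1, 2): arr[1]=10 > arr[2]=1
(1, 3): arr[1]=10 > arr[3]=1

Total inversions: 4

The array has 4 inversion(s): (0,2), (0,3), (1,2), (1,3). Each pair (i,j) satisfies i < j and arr[i] > arr[j].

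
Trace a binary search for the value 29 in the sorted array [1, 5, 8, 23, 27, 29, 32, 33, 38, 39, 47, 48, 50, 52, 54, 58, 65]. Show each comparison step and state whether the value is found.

Binary search for 29 in [1, 5, 8, 23, 27, 29, 32, 33, 38, 39, 47, 48, 50, 52, 54, 58, 65]:

lo=0, hi=16, mid=8, arr[mid]=38 -> 38 > 29, search left half
lo=0, hi=7, mid=3, arr[mid]=23 -> 23 < 29, search right half
lo=4, hi=7, mid=5, arr[mid]=29 -> Found target at index 5!

Binary search finds 29 at index 5 after 3 comparisons. The search repeatedly halves the search space by comparing with the middle element.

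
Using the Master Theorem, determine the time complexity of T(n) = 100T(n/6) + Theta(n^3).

Master Theorem for T(n) = 100T(n/6) + O(n^3):

a = 100, b = 6, c = 3
log_b(a) = log_6(100) = 2.5702

Case 3: c = 3 > log_6(100) = 2.5702
T(n) = O(n^3) = O(n^3)

For T(n) = 100T(n/6) + O(n^3): log_6(100) = 2.5702. This is Case 3 of the Master Theorem (c > log_b(a), work dominated by root), giving O(n^3).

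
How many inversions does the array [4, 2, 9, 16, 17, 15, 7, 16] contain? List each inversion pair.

Finding inversions in [4, 2, 9, 16, 17, 15, 7, 16]:

(0, 1): arr[0]=4 > arr[1]=2
(2, 6): arr[2]=9 > arr[6]=7
(3, 5): arr[3]=16 > arr[5]=15
(3, 6): arr[3]=16 > arr[6]=7
(4, 5): arr[4]=17 > arr[5]=15
(4, 6): arr[4]=17 > arr[6]=7
(4, 7): arr[4]=17 > arr[7]=16
(5, 6): arr[5]=15 > arr[6]=7

Total inversions: 8

The array has 8 inversion(s): (0,1), (2,6), (3,5), (3,6), (4,5), (4,6), (4,7), (5,6). Each pair (i,j) satisfies i < j and arr[i] > arr[j].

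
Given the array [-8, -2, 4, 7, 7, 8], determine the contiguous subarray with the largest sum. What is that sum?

Using Kadane's algorithm on [-8, -2, 4, 7, 7, 8]:

Scanning through the array:
Position 1 (value -2): max_ending_here = -2, max_so_far = -2
Position 2 (value 4): max_ending_here = 4, max_so_far = 4
Position 3 (value 7): max_ending_here = 11, max_so_far = 11
Position 4 (value 7): max_ending_here = 18, max_so_far = 18
Position 5 (value 8): max_ending_here = 26, max_so_far = 26

Maximum subarray: [4, 7, 7, 8]
Maximum sum: 26

The maximum subarray is [4, 7, 7, 8] with sum 26. This subarray runs from index 2 to index 5.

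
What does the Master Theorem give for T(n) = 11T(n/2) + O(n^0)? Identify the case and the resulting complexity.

Master Theorem for T(n) = 11T(n/2) + O(n^0):

a = 11, b = 2, c = 0
log_b(a) = log_2(11) = 3.4594

Case 1: c = 0 < log_2(11) = 3.4594
T(n) = O(n^(log_2 11))

For T(n) = 11T(n/2) + O(n^0): log_2(11) = 3.4594. This is Case 1 of the Master Theorem (c < log_b(a), work dominated by leaves), giving O(n^(log_2 11)).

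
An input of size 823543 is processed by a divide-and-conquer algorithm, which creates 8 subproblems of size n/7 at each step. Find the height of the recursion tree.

For divide and conquer with division factor 7:

Problem sizes at each level:
Level 0: 823543
Level 1: 117649
Level 2: 16807
Level 3: 2401
Level 4: 343
Level 5: 49
Level 6: 7
Level 7: 1

The root is level 0 and the size-1 base case is level 7 (the tree spans levels 0 through 7, i.e. 8 levels counting the root), so the depth is the number of divisions: log_7(823543) = 7

The recursion tree depth is log_7(823543) = 7. At each level, the problem size is divided by 7, so it takes 7 divisions to reduce to a base case of size 1. The algorithm makes 8 recursive calls at each level.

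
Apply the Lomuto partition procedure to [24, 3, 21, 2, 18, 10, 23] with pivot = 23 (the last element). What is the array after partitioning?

Lomuto partition with pivot = 23:

Initial array: [24, 3, 21, 2, 18, 10, 23]

arr[0]=24 > 23: no swap
arr[1]=3 <= 23: swap with position 0, array becomes [3, 24, 21, 2, 18, 10, 23]
arr[2]=21 <= 23: swap with position 1, array becomes [3, 21, 24, 2, 18, 10, 23]
arr[3]=2 <= 23: swap with position 2, array becomes [3, 21, 2, 24, 18, 10, 23]
arr[4]=18 <= 23: swap with position 3, array becomes [3, 21, 2, 18, 24, 10, 23]
arr[5]=10 <= 23: swap with position 4, array becomes [3, 21, 2, 18, 10, 24, 23]

Place pivot at position 5: [3, 21, 2, 18, 10, 23, 24]
Pivot position: 5

After partitioning with pivot 23, the array becomes [3, 21, 2, 18, 10, 23, 24]. The pivot is placed at index 5. All elements to the left of the pivot are <= 23, and all elements to the right are > 23.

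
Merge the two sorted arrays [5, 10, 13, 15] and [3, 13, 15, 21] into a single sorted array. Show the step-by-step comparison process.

Merging process:

Compare 5 vs 3: take 3 from right. Merged: [3]
Compare 5 vs 13: take 5 from left. Merged: [3, 5]
Compare 10 vs 13: take 10 from left. Merged: [3, 5, 10]
Compare 13 vs 13: take 13 from left. Merged: [3, 5, 10, 13]
Compare 15 vs 13: take 13 from right. Merged: [3, 5, 10, 13, 13]
Compare 15 vs 15: take 15 from left. Merged: [3, 5, 10, 13, 13, 15]
Append remaining from right: [15, 21]. Merged: [3, 5, 10, 13, 13, 15, 15, 21]

Final merged array: [3, 5, 10, 13, 13, 15, 15, 21]
Total comparisons: 6

The merged array is [3, 5, 10, 13, 13, 15, 15, 21], requiring 6 comparisons. The merge step runs in O(n) time where n is the total number of elements.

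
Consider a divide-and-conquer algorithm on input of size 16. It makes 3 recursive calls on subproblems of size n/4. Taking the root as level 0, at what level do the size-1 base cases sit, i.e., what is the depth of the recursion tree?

For divide and conquer with division factor 4:

Problem sizes at each level:
Level 0: 16
Level 1: 4
Level 2: 1

The root is level 0 and the size-1 base case is level 2 (the tree spans levels 0 through 2, i.e. 3 levels counting the root), so the depth is the number of divisions: log_4(16) = 2

The recursion tree depth is log_4(16) = 2. At each level, the problem size is divided by 4, so it takes 2 divisions to reduce to a base case of size 1. The algorithm makes 3 recursive calls at each level.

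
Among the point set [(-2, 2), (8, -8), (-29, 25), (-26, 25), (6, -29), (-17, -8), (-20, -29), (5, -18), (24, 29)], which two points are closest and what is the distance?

Computing all pairwise distances among 9 points:

d((-2, 2), (8, -8)) = 14.1421
d((-2, 2), (-29, 25)) = 35.4683
d((-2, 2), (-26, 25)) = 33.2415
d((-2, 2), (6, -29)) = 32.0156
d((-2, 2), (-17, -8)) = 18.0278
d((-2, 2), (-20, -29)) = 35.8469
d((-2, 2), (5, -18)) = 21.1896
d((-2, 2), (24, 29)) = 37.4833
d((8, -8), (-29, 25)) = 49.5782
d((8, -8), (-26, 25)) = 47.3814
d((8, -8), (6, -29)) = 21.095
d((8, -8), (-17, -8)) = 25.0
d((8, -8), (-20, -29)) = 35.0
d((8, -8), (5, -18)) = 10.4403
d((8, -8), (24, 29)) = 40.3113
d((-29, 25), (-26, 25)) = 3.0 <-- minimum
d((-29, 25), (6, -29)) = 64.3506
d((-29, 25), (-17, -8)) = 35.1141
d((-29, 25), (-20, -29)) = 54.7449
d((-29, 25), (5, -18)) = 54.8179
d((-29, 25), (24, 29)) = 53.1507
d((-26, 25), (6, -29)) = 62.7694
d((-26, 25), (-17, -8)) = 34.2053
d((-26, 25), (-20, -29)) = 54.3323
d((-26, 25), (5, -18)) = 53.0094
d((-26, 25), (24, 29)) = 50.1597
d((6, -29), (-17, -8)) = 31.1448
d((6, -29), (-20, -29)) = 26.0
d((6, -29), (5, -18)) = 11.0454
d((6, -29), (24, 29)) = 60.7289
d((-17, -8), (-20, -29)) = 21.2132
d((-17, -8), (5, -18)) = 24.1661
d((-17, -8), (24, 29)) = 55.2268
d((-20, -29), (5, -18)) = 27.313
d((-20, -29), (24, 29)) = 72.8011
d((5, -18), (24, 29)) = 50.6952

Closest pair: (-29, 25) and (-26, 25) with distance 3.0

The closest pair is (-29, 25) and (-26, 25) with Euclidean distance 3.0. For 9 points, brute-force pairwise comparison is shown above. For large n, the divide-and-conquer algorithm (sort by x, recurse on halves, check the dividing strip) achieves O(n log n).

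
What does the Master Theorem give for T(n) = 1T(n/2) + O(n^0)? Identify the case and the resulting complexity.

Master Theorem for T(n) = 1T(n/2) + O(n^0):

a = 1, b = 2, c = 0
log_b(a) = log_2(1) = 0.0000

Case 2: c = 0 = log_2(1) = 0.0000
T(n) = O(n^0 log n) = O(log n)

For T(n) = 1T(n/2) + O(n^0): log_2(1) = 0.0000. This is Case 2 of the Master Theorem (c = log_b(a), equal work at all levels), giving O(log n).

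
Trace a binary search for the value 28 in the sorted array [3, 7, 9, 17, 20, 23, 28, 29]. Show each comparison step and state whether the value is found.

Binary search for 28 in [3, 7, 9, 17, 20, 23, 28, 29]:

lo=0, hi=7, mid=3, arr[mid]=17 -> 17 < 28, search right half
lo=4, hi=7, mid=5, arr[mid]=23 -> 23 < 28, search right half
lo=6, hi=7, mid=6, arr[mid]=28 -> Found target at index 6!

Binary search finds 28 at index 6 after 3 comparisons. The search repeatedly halves the search space by comparing with the middle element.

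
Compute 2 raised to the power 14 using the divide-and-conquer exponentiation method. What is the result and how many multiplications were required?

Computing 2^14 by squaring (build up from 2^1; each line after the first costs one multiplication):

2^1 = 2
2^2 = (2^1)^2 = 2^2 = 4
2^3 = 2 * 2^2 = 2 * 4 = 8
2^6 = (2^3)^2 = 8^2 = 64
2^7 = 2 * 2^6 = 2 * 64 = 128
2^14 = (2^7)^2 = 128^2 = 16384

Result: 16384
Multiplications needed: 5 (5 lines after 2^1)

2^14 = 16384. Using exponentiation by squaring, this requires 5 multiplications. The key idea: if the exponent is even, square the half-power; if odd, multiply by the base once.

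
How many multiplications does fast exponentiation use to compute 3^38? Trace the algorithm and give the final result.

Computing 3^38 by squaring (build up from 3^1; each line after the first costs one multiplication):

3^1 = 3
3^2 = (3^1)^2 = 3^2 = 9
3^4 = (3^2)^2 = 9^2 = 81
3^8 = (3^4)^2 = 81^2 = 6561
3^9 = 3 * 3^8 = 3 * 6561 = 19683
3^18 = (3^9)^2 = 19683^2 = 387420489
3^19 = 3 * 3^18 = 3 * 387420489 = 1162261467
3^38 = (3^19)^2 = 1162261467^2 = 1350851717672992089

Result: 1350851717672992089
Multiplications needed: 7 (7 lines after 3^1)

3^38 = 1350851717672992089. Using exponentiation by squaring, this requires 7 multiplications. The key idea: if the exponent is even, square the half-power; if odd, multiply by the base once.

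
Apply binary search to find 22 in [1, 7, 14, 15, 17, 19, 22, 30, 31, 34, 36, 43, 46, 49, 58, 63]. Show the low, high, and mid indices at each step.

Binary search for 22 in [1, 7, 14, 15, 17, 19, 22, 30, 31, 34, 36, 43, 46, 49, 58, 63]:

lo=0, hi=15, mid=7, arr[mid]=30 -> 30 > 22, search left half
lo=0, hi=6, mid=3, arr[mid]=15 -> 15 < 22, search right half
lo=4, hi=6, mid=5, arr[mid]=19 -> 19 < 22, search right half
lo=6, hi=6, mid=6, arr[mid]=22 -> Found target at index 6!

Binary search finds 22 at index 6 after 4 comparisons. The search repeatedly halves the search space by comparing with the middle element.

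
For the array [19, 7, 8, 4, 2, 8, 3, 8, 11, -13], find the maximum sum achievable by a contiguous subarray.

Using Kadane's algorithm on [19, 7, 8, 4, 2, 8, 3, 8, 11, -13]:

Scanning through the array:
Position 1 (value 7): max_ending_here = 26, max_so_far = 26
Position 2 (value 8): max_ending_here = 34, max_so_far = 34
Position 3 (value 4): max_ending_here = 38, max_so_far = 38
Position 4 (value 2): max_ending_here = 40, max_so_far = 40
Position 5 (value 8): max_ending_here = 48, max_so_far = 48
Position 6 (value 3): max_ending_here = 51, max_so_far = 51
Position 7 (value 8): max_ending_here = 59, max_so_far = 59
Position 8 (value 11): max_ending_here = 70, max_so_far = 70
Position 9 (value -13): max_ending_here = 57, max_so_far = 70

Maximum subarray: [19, 7, 8, 4, 2, 8, 3, 8, 11]
Maximum sum: 70

The maximum subarray is [19, 7, 8, 4, 2, 8, 3, 8, 11] with sum 70. This subarray runs from index 0 to index 8.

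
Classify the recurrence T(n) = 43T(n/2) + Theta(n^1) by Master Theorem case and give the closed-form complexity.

Master Theorem for T(n) = 43T(n/2) + O(n^1):

a = 43, b = 2, c = 1
log_b(a) = log_2(43) = 5.4263

Case 1: c = 1 < log_2(43) = 5.4263
T(n) = O(n^(log_2 43))

For T(n) = 43T(n/2) + O(n^1): log_2(43) = 5.4263. This is Case 1 of the Master Theorem (c < log_b(a), work dominated by leaves), giving O(n^(log_2 43)).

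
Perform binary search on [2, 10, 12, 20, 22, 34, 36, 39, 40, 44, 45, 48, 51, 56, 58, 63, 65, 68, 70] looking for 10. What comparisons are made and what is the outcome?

Binary search for 10 in [2, 10, 12, 20, 22, 34, 36, 39, 40, 44, 45, 48, 51, 56, 58, 63, 65, 68, 70]:

lo=0, hi=18, mid=9, arr[mid]=44 -> 44 > 10, search left half
lo=0, hi=8, mid=4, arr[mid]=22 -> 22 > 10, search left half
lo=0, hi=3, mid=1, arr[mid]=10 -> Found target at index 1!

Binary search finds 10 at index 1 after 3 comparisons. The search repeatedly halves the search space by comparing with the middle element.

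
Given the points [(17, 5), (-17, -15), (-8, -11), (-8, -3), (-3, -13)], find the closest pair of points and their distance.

Computing all pairwise distances among 5 points:

d((17, 5), (-17, -15)) = 39.4462
d((17, 5), (-8, -11)) = 29.6816
d((17, 5), (-8, -3)) = 26.2488
d((17, 5), (-3, -13)) = 26.9072
d((-17, -15), (-8, -11)) = 9.8489
d((-17, -15), (-8, -3)) = 15.0
d((-17, -15), (-3, -13)) = 14.1421
d((-8, -11), (-8, -3)) = 8.0
d((-8, -11), (-3, -13)) = 5.3852 <-- minimum
d((-8, -3), (-3, -13)) = 11.1803

Closest pair: (-8, -11) and (-3, -13) with distance 5.3852

The closest pair is (-8, -11) and (-3, -13) with Euclidean distance 5.3852. For 5 points, brute-force pairwise comparison is shown above. For large n, the divide-and-conquer algorithm (sort by x, recurse on halves, check the dividing strip) achieves O(n log n).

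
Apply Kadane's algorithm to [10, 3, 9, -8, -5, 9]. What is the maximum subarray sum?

Using Kadane's algorithm on [10, 3, 9, -8, -5, 9]:

Scanning through the array:
Position 1 (value 3): max_ending_here = 13, max_so_far = 13
Position 2 (value 9): max_ending_here = 22, max_so_far = 22
Position 3 (value -8): max_ending_here = 14, max_so_far = 22
Position 4 (value -5): max_ending_here = 9, max_so_far = 22
Position 5 (value 9): max_ending_here = 18, max_so_far = 22

Maximum subarray: [10, 3, 9]
Maximum sum: 22

The maximum subarray is [10, 3, 9] with sum 22. This subarray runs from index 0 to index 2.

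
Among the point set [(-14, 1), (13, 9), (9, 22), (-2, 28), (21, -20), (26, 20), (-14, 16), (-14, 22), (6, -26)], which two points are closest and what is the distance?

Computing all pairwise distances among 9 points:

d((-14, 1), (13, 9)) = 28.1603
d((-14, 1), (9, 22)) = 31.1448
d((-14, 1), (-2, 28)) = 29.5466
d((-14, 1), (21, -20)) = 40.8167
d((-14, 1), (26, 20)) = 44.2832
d((-14, 1), (-14, 16)) = 15.0
d((-14, 1), (-14, 22)) = 21.0
d((-14, 1), (6, -26)) = 33.6006
d((13, 9), (9, 22)) = 13.6015
d((13, 9), (-2, 28)) = 24.2074
d((13, 9), (21, -20)) = 30.0832
d((13, 9), (26, 20)) = 17.0294
d((13, 9), (-14, 16)) = 27.8927
d((13, 9), (-14, 22)) = 29.9666
d((13, 9), (6, -26)) = 35.6931
d((9, 22), (-2, 28)) = 12.53
d((9, 22), (21, -20)) = 43.6807
d((9, 22), (26, 20)) = 17.1172
d((9, 22), (-14, 16)) = 23.7697
d((9, 22), (-14, 22)) = 23.0
d((9, 22), (6, -26)) = 48.0937
d((-2, 28), (21, -20)) = 53.2259
d((-2, 28), (26, 20)) = 29.1204
d((-2, 28), (-14, 16)) = 16.9706
d((-2, 28), (-14, 22)) = 13.4164
d((-2, 28), (6, -26)) = 54.5894
d((21, -20), (26, 20)) = 40.3113
d((21, -20), (-14, 16)) = 50.2096
d((21, -20), (-14, 22)) = 54.6717
d((21, -20), (6, -26)) = 16.1555
d((26, 20), (-14, 16)) = 40.1995
d((26, 20), (-14, 22)) = 40.05
d((26, 20), (6, -26)) = 50.1597
d((-14, 16), (-14, 22)) = 6.0 <-- minimum
d((-14, 16), (6, -26)) = 46.5188
d((-14, 22), (6, -26)) = 52.0

Closest pair: (-14, 16) and (-14, 22) with distance 6.0

The closest pair is (-14, 16) and (-14, 22) with Euclidean distance 6.0. For 9 points, brute-force pairwise comparison is shown above. For large n, the divide-and-conquer algorithm (sort by x, recurse on halves, check the dividing strip) achieves O(n log n).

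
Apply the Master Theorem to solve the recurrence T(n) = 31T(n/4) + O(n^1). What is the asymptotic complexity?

Master Theorem for T(n) = 31T(n/4) + O(n^1):

a = 31, b = 4, c = 1
log_b(a) = log_4(31) = 2.4771

Case 1: c = 1 < log_4(31) = 2.4771
T(n) = O(n^(log_4 31))

For T(n) = 31T(n/4) + O(n^1): log_4(31) = 2.4771. This is Case 1 of the Master Theorem (c < log_b(a), work dominated by leaves), giving O(n^(log_4 31)).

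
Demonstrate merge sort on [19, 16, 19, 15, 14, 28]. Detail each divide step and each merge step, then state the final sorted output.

Merge sort trace:

Split: [19, 16, 19, 15, 14, 28] -> [19, 16, 19] and [15, 14, 28]
  Split: [19, 16, 19] -> [19] and [16, 19]
    Split: [16, 19] -> [16] and [19]
    Merge: [16] + [19] -> [16, 19]
  Merge: [19] + [16, 19] -> [16, 19, 19]
  Split: [15, 14, 28] -> [15] and [14, 28]
    Split: [14, 28] -> [14] and [28]
    Merge: [14] + [28] -> [14, 28]
  Merge: [15] + [14, 28] -> [14, 15, 28]
Merge: [16, 19, 19] + [14, 15, 28] -> [14, 15, 16, 19, 19, 28]

Final sorted array: [14, 15, 16, 19, 19, 28]

The merge sort proceeds by recursively splitting the array and merging sorted halves.
After all merges, the sorted array is [14, 15, 16, 19, 19, 28].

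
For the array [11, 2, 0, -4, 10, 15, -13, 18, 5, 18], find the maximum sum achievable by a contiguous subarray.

Using Kadane's algorithm on [11, 2, 0, -4, 10, 15, -13, 18, 5, 18]:

Scanning through the array:
Position 1 (value 2): max_ending_here = 13, max_so_far = 13
Position 2 (value 0): max_ending_here = 13, max_so_far = 13
Position 3 (value -4): max_ending_here = 9, max_so_far = 13
Position 4 (value 10): max_ending_here = 19, max_so_far = 19
Position 5 (value 15): max_ending_here = 34, max_so_far = 34
Position 6 (value -13): max_ending_here = 21, max_so_far = 34
Position 7 (value 18): max_ending_here = 39, max_so_far = 39
Position 8 (value 5): max_ending_here = 44, max_so_far = 44
Position 9 (value 18): max_ending_here = 62, max_so_far = 62

Maximum subarray: [11, 2, 0, -4, 10, 15, -13, 18, 5, 18]
Maximum sum: 62

The maximum subarray is [11, 2, 0, -4, 10, 15, -13, 18, 5, 18] with sum 62. This subarray runs from index 0 to index 9.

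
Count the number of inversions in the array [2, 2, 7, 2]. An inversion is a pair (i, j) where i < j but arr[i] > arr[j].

Finding inversions in [2, 2, 7, 2]:

(2, 3): arr[2]=7 > arr[3]=2

Total inversions: 1

The array has 1 inversion(s): (2,3). Each pair (i,j) satisfies i < j and arr[i] > arr[j].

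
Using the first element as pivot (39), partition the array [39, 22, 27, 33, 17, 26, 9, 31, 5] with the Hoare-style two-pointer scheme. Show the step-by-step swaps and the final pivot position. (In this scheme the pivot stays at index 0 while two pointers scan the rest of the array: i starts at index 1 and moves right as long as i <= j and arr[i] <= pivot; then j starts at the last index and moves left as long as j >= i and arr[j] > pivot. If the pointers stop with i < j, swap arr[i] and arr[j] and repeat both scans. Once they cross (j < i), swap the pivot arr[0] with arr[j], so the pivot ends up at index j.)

Hoare-style two-pointer partition with pivot = 39:

Initial array: [39, 22, 27, 33, 17, 26, 9, 31, 5]

Pointers start at i = 1, j = 8.
i ends at 9, j ends at 8: the pointers have crossed (j < i), so scanning stops.

Swap pivot arr[0] with arr[8] to place pivot at position 8: [5, 22, 27, 33, 17, 26, 9, 31, 39]
Pivot position: 8

After partitioning with pivot 39, the array becomes [5, 22, 27, 33, 17, 26, 9, 31, 39]. The pivot is placed at index 8. All elements to the left of the pivot are <= 39, and all elements to the right are > 39.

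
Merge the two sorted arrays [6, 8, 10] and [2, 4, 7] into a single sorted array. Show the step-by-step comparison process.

Merging process:

Compare 6 vs 2: take 2 from right. Merged: [2]
Compare 6 vs 4: take 4 from right. Merged: [2, 4]
Compare 6 vs 7: take 6 from left. Merged: [2, 4, 6]
Compare 8 vs 7: take 7 from right. Merged: [2, 4, 6, 7]
Append remaining from left: [8, 10]. Merged: [2, 4, 6, 7, 8, 10]

Final merged array: [2, 4, 6, 7, 8, 10]
Total comparisons: 4

The merged array is [2, 4, 6, 7, 8, 10], requiring 4 comparisons. The merge step runs in O(n) time where n is the total number of elements.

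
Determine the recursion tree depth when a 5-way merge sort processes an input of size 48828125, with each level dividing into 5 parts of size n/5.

For divide and conquer with division factor 5:

Problem sizes at each level:
Level 0: 48828125
Level 1: 9765625
Level 2: 1953125
Level 3: 390625
Level 4: 78125
Level 5: 15625
Level 6: 3125
Level 7: 625
Level 8: 125
Level 9: 25
Level 10: 5
Level 11: 1

The root is level 0 and the size-1 base case is level 11 (the tree spans levels 0 through 11, i.e. 12 levels counting the root), so the depth is the number of divisions: log_5(48828125) = 11

The recursion tree depth is log_5(48828125) = 11. At each level, the problem size is divided by 5, so it takes 11 divisions to reduce to a base case of size 1. The algorithm makes 5 recursive calls at each level.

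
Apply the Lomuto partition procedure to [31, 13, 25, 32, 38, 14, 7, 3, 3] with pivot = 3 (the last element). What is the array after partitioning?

Lomuto partition with pivot = 3:

Initial array: [31, 13, 25, 32, 38, 14, 7, 3, 3]

arr[0]=31 > 3: no swap
arr[1]=13 > 3: no swap
arr[2]=25 > 3: no swap
arr[3]=32 > 3: no swap
arr[4]=38 > 3: no swap
arr[5]=14 > 3: no swap
arr[6]=7 > 3: no swap
arr[7]=3 <= 3: swap with position 0, array becomes [3, 13, 25, 32, 38, 14, 7, 31, 3]

Place pivot at position 1: [3, 3, 25, 32, 38, 14, 7, 31, 13]
Pivot position: 1

After partitioning with pivot 3, the array becomes [3, 3, 25, 32, 38, 14, 7, 31, 13]. The pivot is placed at index 1. All elements to the left of the pivot are <= 3, and all elements to the right are > 3.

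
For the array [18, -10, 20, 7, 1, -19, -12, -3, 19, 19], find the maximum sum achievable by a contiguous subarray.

Using Kadane's algorithm on [18, -10, 20, 7, 1, -19, -12, -3, 19, 19]:

Scanning through the array:
Position 1 (value -10): max_ending_here = 8, max_so_far = 18
Position 2 (value 20): max_ending_here = 28, max_so_far = 28
Position 3 (value 7): max_ending_here = 35, max_so_far = 35
Position 4 (value 1): max_ending_here = 36, max_so_far = 36
Position 5 (value -19): max_ending_here = 17, max_so_far = 36
Position 6 (value -12): max_ending_here = 5, max_so_far = 36
Position 7 (value -3): max_ending_here = 2, max_so_far = 36
Position 8 (value 19): max_ending_here = 21, max_so_far = 36
Position 9 (value 19): max_ending_here = 40, max_so_far = 40

Maximum subarray: [18, -10, 20, 7, 1, -19, -12, -3, 19, 19]
Maximum sum: 40

The maximum subarray is [18, -10, 20, 7, 1, -19, -12, -3, 19, 19] with sum 40. This subarray runs from index 0 to index 9.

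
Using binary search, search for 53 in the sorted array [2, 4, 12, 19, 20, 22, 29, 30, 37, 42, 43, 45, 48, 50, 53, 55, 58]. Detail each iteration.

Binary search for 53 in [2, 4, 12, 19, 20, 22, 29, 30, 37, 42, 43, 45, 48, 50, 53, 55, 58]:

lo=0, hi=16, mid=8, arr[mid]=37 -> 37 < 53, search right half
lo=9, hi=16, mid=12, arr[mid]=48 -> 48 < 53, search right half
lo=13, hi=16, mid=14, arr[mid]=53 -> Found target at index 14!

Binary search finds 53 at index 14 after 3 comparisons. The search repeatedly halves the search space by comparing with the middle element.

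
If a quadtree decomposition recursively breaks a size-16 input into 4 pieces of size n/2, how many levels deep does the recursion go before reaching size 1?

For divide and conquer with division factor 2:

Problem sizes at each level:
Level 0: 16
Level 1: 8
Level 2: 4
Level 3: 2
Level 4: 1

The root is level 0 and the size-1 base case is level 4 (the tree spans levels 0 through 4, i.e. 5 levels counting the root), so the depth is the number of divisions: log_2(16) = 4

The recursion tree depth is log_2(16) = 4. At each level, the problem size is divided by 2, so it takes 4 divisions to reduce to a base case of size 1. The algorithm makes 4 recursive calls at each level.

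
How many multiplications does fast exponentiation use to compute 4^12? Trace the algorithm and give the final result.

Computing 4^12 by squaring (build up from 4^1; each line after the first costs one multiplication):

4^1 = 4
4^2 = (4^1)^2 = 4^2 = 16
4^3 = 4 * 4^2 = 4 * 16 = 64
4^6 = (4^3)^2 = 64^2 = 4096
4^12 = (4^6)^2 = 4096^2 = 16777216

Result: 16777216
Multiplications needed: 4 (4 lines after 4^1)

4^12 = 16777216. Using exponentiation by squaring, this requires 4 multiplications. The key idea: if the exponent is even, square the half-power; if odd, multiply by the base once.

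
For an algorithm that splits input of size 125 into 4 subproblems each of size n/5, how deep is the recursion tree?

For divide and conquer with division factor 5:

Problem sizes at each level:
Level 0: 125
Level 1: 25
Level 2: 5
Level 3: 1

The root is level 0 and the size-1 base case is level 3 (the tree spans levels 0 through 3, i.e. 4 levels counting the root), so the depth is the number of divisions: log_5(125) = 3

The recursion tree depth is log_5(125) = 3. At each level, the problem size is divided by 5, so it takes 3 divisions to reduce to a base case of size 1. The algorithm makes 4 recursive calls at each level.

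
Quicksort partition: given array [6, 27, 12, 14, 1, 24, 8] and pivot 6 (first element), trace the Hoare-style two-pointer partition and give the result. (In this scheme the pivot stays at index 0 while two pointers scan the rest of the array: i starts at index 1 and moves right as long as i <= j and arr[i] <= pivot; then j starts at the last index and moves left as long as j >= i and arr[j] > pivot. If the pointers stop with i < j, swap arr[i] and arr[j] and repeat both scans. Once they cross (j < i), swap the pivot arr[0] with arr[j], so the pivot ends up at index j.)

Hoare-style two-pointer partition with pivot = 6:

Initial array: [6, 27, 12, 14, 1, 24, 8]

Pointers start at i = 1, j = 6.
i stops at index 1 (arr[1]=27 > 6), j stops at index 4 (arr[4]=1 <= 6): swap arr[1] and arr[4], array becomes [6, 1, 12, 14, 27, 24, 8]
i ends at 2, j ends at 1: the pointers have crossed (j < i), so scanning stops.

Swap pivot arr[0] with arr[1] to place pivot at position 1: [1, 6, 12, 14, 27, 24, 8]
Pivot position: 1

After partitioning with pivot 6, the array becomes [1, 6, 12, 14, 27, 24, 8]. The pivot is placed at index 1. All elements to the left of the pivot are <= 6, and all elements to the right are > 6.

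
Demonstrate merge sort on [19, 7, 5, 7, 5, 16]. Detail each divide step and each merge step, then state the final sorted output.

Merge sort trace:

Split: [19, 7, 5, 7, 5, 16] -> [19, 7, 5] and [7, 5, 16]
  Split: [19, 7, 5] -> [19] and [7, 5]
    Split: [7, 5] -> [7] and [5]
    Merge: [7] + [5] -> [5, 7]
  Merge: [19] + [5, 7] -> [5, 7, 19]
  Split: [7, 5, 16] -> [7] and [5, 16]
    Split: [5, 16] -> [5] and [16]
    Merge: [5] + [16] -> [5, 16]
  Merge: [7] + [5, 16] -> [5, 7, 16]
Merge: [5, 7, 19] + [5, 7, 16] -> [5, 5, 7, 7, 16, 19]

Final sorted array: [5, 5, 7, 7, 16, 19]

The merge sort proceeds by recursively splitting the array and merging sorted halves.
After all merges, the sorted array is [5, 5, 7, 7, 16, 19].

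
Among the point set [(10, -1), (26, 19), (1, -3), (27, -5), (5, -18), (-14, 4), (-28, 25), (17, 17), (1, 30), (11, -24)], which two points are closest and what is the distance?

Computing all pairwise distances among 10 points:

d((10, -1), (26, 19)) = 25.6125
d((10, -1), (1, -3)) = 9.2195
d((10, -1), (27, -5)) = 17.4642
d((10, -1), (5, -18)) = 17.72
d((10, -1), (-14, 4)) = 24.5153
d((10, -1), (-28, 25)) = 46.0435
d((10, -1), (17, 17)) = 19.3132
d((10, -1), (1, 30)) = 32.28
d((10, -1), (11, -24)) = 23.0217
d((26, 19), (1, -3)) = 33.3017
d((26, 19), (27, -5)) = 24.0208
d((26, 19), (5, -18)) = 42.5441
d((26, 19), (-14, 4)) = 42.72
d((26, 19), (-28, 25)) = 54.3323
d((26, 19), (17, 17)) = 9.2195
d((26, 19), (1, 30)) = 27.313
d((26, 19), (11, -24)) = 45.5412
d((1, -3), (27, -5)) = 26.0768
d((1, -3), (5, -18)) = 15.5242
d((1, -3), (-14, 4)) = 16.5529
d((1, -3), (-28, 25)) = 40.3113
d((1, -3), (17, 17)) = 25.6125
d((1, -3), (1, 30)) = 33.0
d((1, -3), (11, -24)) = 23.2594
d((27, -5), (5, -18)) = 25.5539
d((27, -5), (-14, 4)) = 41.9762
d((27, -5), (-28, 25)) = 62.6498
d((27, -5), (17, 17)) = 24.1661
d((27, -5), (1, 30)) = 43.6005
d((27, -5), (11, -24)) = 24.8395
d((5, -18), (-14, 4)) = 29.0689
d((5, -18), (-28, 25)) = 54.2033
d((5, -18), (17, 17)) = 37.0
d((5, -18), (1, 30)) = 48.1664
d((5, -18), (11, -24)) = 8.4853 <-- minimum
d((-14, 4), (-28, 25)) = 25.2389
d((-14, 4), (17, 17)) = 33.6155
d((-14, 4), (1, 30)) = 30.0167
d((-14, 4), (11, -24)) = 37.5366
d((-28, 25), (17, 17)) = 45.7056
d((-28, 25), (1, 30)) = 29.4279
d((-28, 25), (11, -24)) = 62.6259
d((17, 17), (1, 30)) = 20.6155
d((17, 17), (11, -24)) = 41.4367
d((1, 30), (11, -24)) = 54.9181

Closest pair: (5, -18) and (11, -24) with distance 8.4853

The closest pair is (5, -18) and (11, -24) with Euclidean distance 8.4853. For 10 points, brute-force pairwise comparison is shown above. For large n, the divide-and-conquer algorithm (sort by x, recurse on halves, check the dividing strip) achieves O(n log n).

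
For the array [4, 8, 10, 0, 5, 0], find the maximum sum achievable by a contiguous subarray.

Using Kadane's algorithm on [4, 8, 10, 0, 5, 0]:

Scanning through the array:
Position 1 (value 8): max_ending_here = 12, max_so_far = 12
Position 2 (value 10): max_ending_here = 22, max_so_far = 22
Position 3 (value 0): max_ending_here = 22, max_so_far = 22
Position 4 (value 5): max_ending_here = 27, max_so_far = 27
Position 5 (value 0): max_ending_here = 27, max_so_far = 27

Maximum subarray: [4, 8, 10, 0, 5]
Maximum sum: 27

The maximum subarray is [4, 8, 10, 0, 5] with sum 27. This subarray runs from index 0 to index 4.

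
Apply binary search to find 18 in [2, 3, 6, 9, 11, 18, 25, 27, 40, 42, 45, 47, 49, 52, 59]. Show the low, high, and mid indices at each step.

Binary search for 18 in [2, 3, 6, 9, 11, 18, 25, 27, 40, 42, 45, 47, 49, 52, 59]:

lo=0, hi=14, mid=7, arr[mid]=27 -> 27 > 18, search left half
lo=0, hi=6, mid=3, arr[mid]=9 -> 9 < 18, search right half
lo=4, hi=6, mid=5, arr[mid]=18 -> Found target at index 5!

Binary search finds 18 at index 5 after 3 comparisons. The search repeatedly halves the search space by comparing with the middle element.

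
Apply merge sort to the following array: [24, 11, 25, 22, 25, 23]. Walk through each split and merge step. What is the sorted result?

Merge sort trace:

Split: [24, 11, 25, 22, 25, 23] -> [24, 11, 25] and [22, 25, 23]
  Split: [24, 11, 25] -> [24] and [11, 25]
    Split: [11, 25] -> [11] and [25]
    Merge: [11] + [25] -> [11, 25]
  Merge: [24] + [11, 25] -> [11, 24, 25]
  Split: [22, 25, 23] -> [22] and [25, 23]
    Split: [25, 23] -> [25] and [23]
    Merge: [25] + [23] -> [23, 25]
  Merge: [22] + [23, 25] -> [22, 23, 25]
Merge: [11, 24, 25] + [22, 23, 25] -> [11, 22, 23, 24, 25, 25]

Final sorted array: [11, 22, 23, 24, 25, 25]

The merge sort proceeds by recursively splitting the array and merging sorted halves.
After all merges, the sorted array is [11, 22, 23, 24, 25, 25].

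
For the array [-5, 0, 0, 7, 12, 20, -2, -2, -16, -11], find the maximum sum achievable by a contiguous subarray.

Using Kadane's algorithm on [-5, 0, 0, 7, 12, 20, -2, -2, -16, -11]:

Scanning through the array:
Position 1 (value 0): max_ending_here = 0, max_so_far = 0
Position 2 (value 0): max_ending_here = 0, max_so_far = 0
Position 3 (value 7): max_ending_here = 7, max_so_far = 7
Position 4 (value 12): max_ending_here = 19, max_so_far = 19
Position 5 (value 20): max_ending_here = 39, max_so_far = 39
Position 6 (value -2): max_ending_here = 37, max_so_far = 39
Position 7 (value -2): max_ending_here = 35, max_so_far = 39
Position 8 (value -16): max_ending_here = 19, max_so_far = 39
Position 9 (value -11): max_ending_here = 8, max_so_far = 39

Maximum subarray: [0, 0, 7, 12, 20]
Maximum sum: 39

The maximum subarray is [0, 0, 7, 12, 20] with sum 39. This subarray runs from index 1 to index 5.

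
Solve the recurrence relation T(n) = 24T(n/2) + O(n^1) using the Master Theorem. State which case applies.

Master Theorem for T(n) = 24T(n/2) + O(n^1):

a = 24, b = 2, c = 1
log_b(a) = log_2(24) = 4.5850

Case 1: c = 1 < log_2(24) = 4.5850
T(n) = O(n^(log_2 24))

For T(n) = 24T(n/2) + O(n^1): log_2(24) = 4.5850. This is Case 1 of the Master Theorem (c < log_b(a), work dominated by leaves), giving O(n^(log_2 24)).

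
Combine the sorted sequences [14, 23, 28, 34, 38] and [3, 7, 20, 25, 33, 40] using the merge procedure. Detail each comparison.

Merging process:

Compare 14 vs 3: take 3 from right. Merged: [3]
Compare 14 vs 7: take 7 from right. Merged: [3, 7]
Compare 14 vs 20: take 14 from left. Merged: [3, 7, 14]
Compare 23 vs 20: take 20 from right. Merged: [3, 7, 14, 20]
Compare 23 vs 25: take 23 from left. Merged: [3, 7, 14, 20, 23]
Compare 28 vs 25: take 25 from right. Merged: [3, 7, 14, 20, 23, 25]
Compare 28 vs 33: take 28 from left. Merged: [3, 7, 14, 20, 23, 25, 28]
Compare 34 vs 33: take 33 from right. Merged: [3, 7, 14, 20, 23, 25, 28, 33]
Compare 34 vs 40: take 34 from left. Merged: [3, 7, 14, 20, 23, 25, 28, 33, 34]
Compare 38 vs 40: take 38 from left. Merged: [3, 7, 14, 20, 23, 25, 28, 33, 34, 38]
Append remaining from right: [40]. Merged: [3, 7, 14, 20, 23, 25, 28, 33, 34, 38, 40]

Final merged array: [3, 7, 14, 20, 23, 25, 28, 33, 34, 38, 40]
Total comparisons: 10

The merged array is [3, 7, 14, 20, 23, 25, 28, 33, 34, 38, 40], requiring 10 comparisons. The merge step runs in O(n) time where n is the total number of elements.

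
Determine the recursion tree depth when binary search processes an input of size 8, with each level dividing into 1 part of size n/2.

For divide and conquer with division factor 2:

Problem sizes at each level:
Level 0: 8
Level 1: 4
Level 2: 2
Level 3: 1

The root is level 0 and the size-1 base case is level 3 (the tree spans levels 0 through 3, i.e. 4 levels counting the root), so the depth is the number of divisions: log_2(8) = 3

The recursion tree depth is log_2(8) = 3. At each level, the problem size is divided by 2, so it takes 3 divisions to reduce to a base case of size 1. The algorithm makes 1 recursive call at each level.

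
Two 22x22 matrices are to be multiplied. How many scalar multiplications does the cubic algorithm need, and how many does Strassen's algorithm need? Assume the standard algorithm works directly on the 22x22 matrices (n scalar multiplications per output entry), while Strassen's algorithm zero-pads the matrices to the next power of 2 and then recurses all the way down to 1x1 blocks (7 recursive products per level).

Matrix multiplication for 22x22 matrices:

Strassen's algorithm requires power-of-2 dimensions. Pad 22x22 to 32x32 (next power of 2).

Standard algorithm: 22^3 = 10648 multiplications
Strassen's algorithm: 7^(log2(32)) = 7^5 = 16807 multiplications
Difference: 10648 - 16807 = -6159 (Strassen uses MORE here due to padding overhead — for small or just-over-power-of-2 n, padding can outweigh the per-level savings)

Standard: 10648 multiplications (22^3). Strassen: 16807 multiplications (7^5, after padding to 32x32). Strassen reduces 8 recursive multiplications to 7 at each level.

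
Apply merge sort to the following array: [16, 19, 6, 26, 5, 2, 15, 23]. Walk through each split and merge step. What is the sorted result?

Merge sort trace:

Split: [16, 19, 6, 26, 5, 2, 15, 23] -> [16, 19, 6, 26] and [5, 2, 15, 23]
  Split: [16, 19, 6, 26] -> [16, 19] and [6, 26]
    Split: [16, 19] -> [16] and [19]
    Merge: [16] + [19] -> [16, 19]
    Split: [6, 26] -> [6] and [26]
    Merge: [6] + [26] -> [6, 26]
  Merge: [16, 19] + [6, 26] -> [6, 16, 19, 26]
  Split: [5, 2, 15, 23] -> [5, 2] and [15, 23]
    Split: [5, 2] -> [5] and [2]
    Merge: [5] + [2] -> [2, 5]
    Split: [15, 23] -> [15] and [23]
    Merge: [15] + [23] -> [15, 23]
  Merge: [2, 5] + [15, 23] -> [2, 5, 15, 23]
Merge: [6, 16, 19, 26] + [2, 5, 15, 23] -> [2, 5, 6, 15, 16, 19, 23, 26]

Final sorted array: [2, 5, 6, 15, 16, 19, 23, 26]

The merge sort proceeds by recursively splitting the array and merging sorted halves.
After all merges, the sorted array is [2, 5, 6, 15, 16, 19, 23, 26].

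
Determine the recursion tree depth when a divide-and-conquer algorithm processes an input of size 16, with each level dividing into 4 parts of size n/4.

For divide and conquer with division factor 4:

Problem sizes at each level:
Level 0: 16
Level 1: 4
Level 2: 1

The root is level 0 and the size-1 base case is level 2 (the tree spans levels 0 through 2, i.e. 3 levels counting the root), so the depth is the number of divisions: log_4(16) = 2

The recursion tree depth is log_4(16) = 2. At each level, the problem size is divided by 4, so it takes 2 divisions to reduce to a base case of size 1. The algorithm makes 4 recursive calls at each level.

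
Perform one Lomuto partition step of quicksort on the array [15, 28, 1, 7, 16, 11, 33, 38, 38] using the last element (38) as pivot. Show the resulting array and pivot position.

Lomuto partition with pivot = 38:

Initial array: [15, 28, 1, 7, 16, 11, 33, 38, 38]

arr[0]=15 <= 38: swap with position 0, array becomes [15, 28, 1, 7, 16, 11, 33, 38, 38]
arr[1]=28 <= 38: swap with position 1, array becomes [15, 28, 1, 7, 16, 11, 33, 38, 38]
arr[2]=1 <= 38: swap with position 2, array becomes [15, 28, 1, 7, 16, 11, 33, 38, 38]
arr[3]=7 <= 38: swap with position 3, array becomes [15, 28, 1, 7, 16, 11, 33, 38, 38]
arr[4]=16 <= 38: swap with position 4, array becomes [15, 28, 1, 7, 16, 11, 33, 38, 38]
arr[5]=11 <= 38: swap with position 5, array becomes [15, 28, 1, 7, 16, 11, 33, 38, 38]
arr[6]=33 <= 38: swap with position 6, array becomes [15, 28, 1, 7, 16, 11, 33, 38, 38]
arr[7]=38 <= 38: swap with position 7, array becomes [15, 28, 1, 7, 16, 11, 33, 38, 38]

Place pivot at position 8: [15, 28, 1, 7, 16, 11, 33, 38, 38]
Pivot position: 8

After partitioning with pivot 38, the array becomes [15, 28, 1, 7, 16, 11, 33, 38, 38]. The pivot is placed at index 8. All elements to the left of the pivot are <= 38, and all elements to the right are > 38.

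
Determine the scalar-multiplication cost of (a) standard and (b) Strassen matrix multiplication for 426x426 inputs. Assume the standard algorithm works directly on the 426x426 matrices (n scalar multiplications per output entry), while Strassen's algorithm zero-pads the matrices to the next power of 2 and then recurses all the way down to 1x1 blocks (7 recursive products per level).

Matrix multiplication for 426x426 matrices:

Strassen's algorithm requires power-of-2 dimensions. Pad 426x426 to 512x512 (next power of 2).

Standard algorithm: 426^3 = 77308776 multiplications
Strassen's algorithm: 7^(log2(512)) = 7^9 = 40353607 multiplications
Savings: 77308776 - 40353607 = 36955169 multiplications

Standard: 77308776 multiplications (426^3). Strassen: 40353607 multiplications (7^9, after padding to 512x512). Strassen reduces 8 recursive multiplications to 7 at each level.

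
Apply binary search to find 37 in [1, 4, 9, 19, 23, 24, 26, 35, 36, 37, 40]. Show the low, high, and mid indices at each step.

Binary search for 37 in [1, 4, 9, 19, 23, 24, 26, 35, 36, 37, 40]:

lo=0, hi=10, mid=5, arr[mid]=24 -> 24 < 37, search right half
lo=6, hi=10, mid=8, arr[mid]=36 -> 36 < 37, search right half
lo=9, hi=10, mid=9, arr[mid]=37 -> Found target at index 9!

Binary search finds 37 at index 9 after 3 comparisons. The search repeatedly halves the search space by comparing with the middle element.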